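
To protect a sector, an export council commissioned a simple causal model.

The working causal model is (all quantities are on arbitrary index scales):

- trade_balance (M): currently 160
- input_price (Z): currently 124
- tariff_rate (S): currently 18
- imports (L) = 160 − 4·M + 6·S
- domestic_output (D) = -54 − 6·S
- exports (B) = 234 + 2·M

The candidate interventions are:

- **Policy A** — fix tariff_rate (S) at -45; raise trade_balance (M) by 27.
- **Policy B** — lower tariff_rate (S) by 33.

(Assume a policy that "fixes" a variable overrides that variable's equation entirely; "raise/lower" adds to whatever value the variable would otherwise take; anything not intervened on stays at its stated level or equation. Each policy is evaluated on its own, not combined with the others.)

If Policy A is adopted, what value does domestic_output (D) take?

216

Policy A (S := -45, M + 27):
  S = -45
  D = -54 − 6·(-45) = 216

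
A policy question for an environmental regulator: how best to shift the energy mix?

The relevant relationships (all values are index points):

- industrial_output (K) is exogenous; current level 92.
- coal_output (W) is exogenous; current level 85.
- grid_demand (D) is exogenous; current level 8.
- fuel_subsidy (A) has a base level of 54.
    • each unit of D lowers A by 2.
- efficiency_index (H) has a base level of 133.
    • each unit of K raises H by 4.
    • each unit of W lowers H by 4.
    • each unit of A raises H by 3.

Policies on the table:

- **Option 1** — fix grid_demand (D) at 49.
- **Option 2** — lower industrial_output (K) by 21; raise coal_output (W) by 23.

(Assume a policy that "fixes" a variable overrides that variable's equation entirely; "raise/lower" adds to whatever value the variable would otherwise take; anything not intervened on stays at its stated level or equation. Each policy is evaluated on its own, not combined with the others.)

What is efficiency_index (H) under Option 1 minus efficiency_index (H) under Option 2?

Option 1 (D := 49):
  K = 92
  W = 85
  D = 49
  A = 54 − 2·49 = -44
  H = 133 + 4·92 − 4·85 + 3·(-44) = 29
Option 2 (K − 21, W + 23):
  K = 92 − 21 = 71
  W = 85 + 23 = 108
  D = 8
  A = 54 − 2·8 = 38
  H = 133 + 4·71 − 4·108 + 3·38 = 99
H: 29 − 99 = -70

-70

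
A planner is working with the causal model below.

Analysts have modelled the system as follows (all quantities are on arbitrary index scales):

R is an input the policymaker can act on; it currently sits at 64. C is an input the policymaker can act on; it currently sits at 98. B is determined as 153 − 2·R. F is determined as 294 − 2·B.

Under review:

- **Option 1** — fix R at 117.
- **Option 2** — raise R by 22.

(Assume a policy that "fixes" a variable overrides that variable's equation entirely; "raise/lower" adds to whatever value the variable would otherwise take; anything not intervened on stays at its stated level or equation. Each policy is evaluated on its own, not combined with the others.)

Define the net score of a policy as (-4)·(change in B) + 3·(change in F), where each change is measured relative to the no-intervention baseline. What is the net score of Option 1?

1060

Baseline:
  R = 64
  B = 153 − 2·64 = 25
  F = 294 − 2·25 = 244
Option 1 (R := 117):
  R = 117
  B = 153 − 2·117 = -81
  F = 294 − 2·(-81) = 456
ΔB = -81 − 25 = -106; ΔF = 456 − 244 = 212
Score = (-4)·(-106) + 3·212 = 1060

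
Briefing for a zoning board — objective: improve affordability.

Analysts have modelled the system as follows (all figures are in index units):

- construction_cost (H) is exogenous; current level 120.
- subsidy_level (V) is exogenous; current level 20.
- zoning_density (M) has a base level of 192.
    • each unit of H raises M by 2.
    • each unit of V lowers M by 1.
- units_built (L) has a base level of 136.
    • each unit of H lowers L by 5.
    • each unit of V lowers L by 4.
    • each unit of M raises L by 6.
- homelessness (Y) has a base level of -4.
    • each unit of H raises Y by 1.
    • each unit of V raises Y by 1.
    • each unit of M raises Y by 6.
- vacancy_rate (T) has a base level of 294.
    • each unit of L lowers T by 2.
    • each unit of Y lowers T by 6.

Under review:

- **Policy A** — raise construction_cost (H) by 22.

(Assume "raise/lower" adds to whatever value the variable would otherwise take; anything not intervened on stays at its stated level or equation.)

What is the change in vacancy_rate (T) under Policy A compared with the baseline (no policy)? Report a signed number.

Baseline:
  H = 120
  V = 20
  M = 192 + 2·120 − 20 = 412
  L = 136 − 5·120 − 4·20 + 6·412 = 1928
  Y = -4 + 120 + 20 + 6·412 = 2608
  T = 294 − 2·1928 − 6·2608 = -19210
Policy A (H + 22):
  H = 120 + 22 = 142
  V = 20
  M = 192 + 2·142 − 20 = 456
  L = 136 − 5·142 − 4·20 + 6·456 = 2082
  Y = -4 + 142 + 20 + 6·456 = 2894
  T = 294 − 2·2082 − 6·2894 = -21234
Change in T: -21234 − (-19210) = -2024

-2024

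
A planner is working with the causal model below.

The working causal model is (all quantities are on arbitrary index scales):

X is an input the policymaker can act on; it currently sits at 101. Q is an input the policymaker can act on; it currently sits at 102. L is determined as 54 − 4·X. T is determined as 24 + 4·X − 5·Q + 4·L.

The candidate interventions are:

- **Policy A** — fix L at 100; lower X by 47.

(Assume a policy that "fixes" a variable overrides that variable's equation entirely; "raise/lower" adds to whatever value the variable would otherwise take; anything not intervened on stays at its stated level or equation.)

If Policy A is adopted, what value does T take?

130

Policy A (L := 100, X − 47):
  X = 101 − 47 = 54
  Q = 102
  L = 100
  T = 24 + 4·54 − 5·102 + 4·100 = 130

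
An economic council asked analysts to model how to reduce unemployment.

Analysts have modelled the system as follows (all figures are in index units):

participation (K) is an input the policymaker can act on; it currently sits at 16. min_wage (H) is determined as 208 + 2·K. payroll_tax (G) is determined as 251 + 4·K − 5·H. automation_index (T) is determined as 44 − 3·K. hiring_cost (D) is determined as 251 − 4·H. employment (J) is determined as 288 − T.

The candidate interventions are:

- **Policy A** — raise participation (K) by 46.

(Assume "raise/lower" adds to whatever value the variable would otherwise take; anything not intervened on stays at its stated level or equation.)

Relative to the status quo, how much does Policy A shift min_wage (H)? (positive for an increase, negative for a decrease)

Baseline:
  K = 16
  H = 208 + 2·16 = 240
Policy A (K + 46):
  K = 16 + 46 = 62
  H = 208 + 2·62 = 332
Change in H: 332 − 240 = 92

92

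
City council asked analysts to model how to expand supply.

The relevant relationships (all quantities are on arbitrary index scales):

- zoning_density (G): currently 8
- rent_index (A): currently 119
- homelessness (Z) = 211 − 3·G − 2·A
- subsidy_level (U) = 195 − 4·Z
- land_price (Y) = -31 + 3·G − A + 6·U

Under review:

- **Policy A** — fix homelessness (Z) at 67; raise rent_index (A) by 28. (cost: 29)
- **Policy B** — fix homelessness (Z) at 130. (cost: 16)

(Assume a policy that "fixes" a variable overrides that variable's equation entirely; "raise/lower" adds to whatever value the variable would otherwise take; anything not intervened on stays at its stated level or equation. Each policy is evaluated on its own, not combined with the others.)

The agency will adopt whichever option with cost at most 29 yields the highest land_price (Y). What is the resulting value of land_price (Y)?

-592

Policy A (Z := 67, A + 28):
  G = 8
  A = 119 + 28 = 147
  Z = 67
  U = 195 − 4·67 = -73
  Y = -31 + 3·8 − 147 + 6·(-73) = -592
Policy B (Z := 130):
  G = 8
  A = 119
  Z = 130
  U = 195 − 4·130 = -325
  Y = -31 + 3·8 − 119 + 6·(-325) = -2076
Comparing — Policy A: Y=-592, Policy B: Y=-2076. Highest is -592 (Policy A).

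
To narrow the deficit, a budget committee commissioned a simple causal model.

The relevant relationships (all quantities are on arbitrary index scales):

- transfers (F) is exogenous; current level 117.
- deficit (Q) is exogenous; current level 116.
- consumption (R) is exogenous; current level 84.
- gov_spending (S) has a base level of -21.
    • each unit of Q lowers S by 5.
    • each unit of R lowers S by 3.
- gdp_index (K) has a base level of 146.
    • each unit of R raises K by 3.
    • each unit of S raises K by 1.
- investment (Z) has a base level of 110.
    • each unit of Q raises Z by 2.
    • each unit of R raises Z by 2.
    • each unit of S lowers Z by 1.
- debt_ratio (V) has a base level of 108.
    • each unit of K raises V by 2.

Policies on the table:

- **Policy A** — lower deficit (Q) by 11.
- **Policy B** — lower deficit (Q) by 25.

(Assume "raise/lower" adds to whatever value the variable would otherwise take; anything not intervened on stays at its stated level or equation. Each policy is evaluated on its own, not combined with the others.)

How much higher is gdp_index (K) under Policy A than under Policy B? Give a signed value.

-70

Policy A (Q − 11):
  Q = 116 − 11 = 105
  R = 84
  S = -21 − 5·105 − 3·84 = -798
  K = 146 + 3·84 + (-798) = -400
Policy B (Q − 25):
  Q = 116 − 25 = 91
  R = 84
  S = -21 − 5·91 − 3·84 = -728
  K = 146 + 3·84 + (-728) = -330
K: -400 − (-330) = -70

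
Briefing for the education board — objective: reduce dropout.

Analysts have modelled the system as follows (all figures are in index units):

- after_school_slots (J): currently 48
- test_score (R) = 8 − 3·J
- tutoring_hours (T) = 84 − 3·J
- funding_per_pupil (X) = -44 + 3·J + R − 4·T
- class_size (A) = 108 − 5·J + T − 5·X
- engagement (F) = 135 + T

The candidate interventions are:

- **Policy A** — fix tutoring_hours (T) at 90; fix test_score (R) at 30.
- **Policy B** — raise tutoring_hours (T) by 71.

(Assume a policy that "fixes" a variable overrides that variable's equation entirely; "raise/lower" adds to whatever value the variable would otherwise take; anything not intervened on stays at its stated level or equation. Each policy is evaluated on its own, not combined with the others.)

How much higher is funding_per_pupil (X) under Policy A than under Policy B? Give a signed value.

-150

Policy A (T := 90, R := 30):
  J = 48
  R = 30
  T = 90
  X = -44 + 3·48 + 30 − 4·90 = -230
Policy B (T + 71):
  J = 48
  R = 8 − 3·48 = -136
  T = 84 − 3·48 (+71 from intervention) = 11
  X = -44 + 3·48 + (-136) − 4·11 = -80
X: -230 − (-80) = -150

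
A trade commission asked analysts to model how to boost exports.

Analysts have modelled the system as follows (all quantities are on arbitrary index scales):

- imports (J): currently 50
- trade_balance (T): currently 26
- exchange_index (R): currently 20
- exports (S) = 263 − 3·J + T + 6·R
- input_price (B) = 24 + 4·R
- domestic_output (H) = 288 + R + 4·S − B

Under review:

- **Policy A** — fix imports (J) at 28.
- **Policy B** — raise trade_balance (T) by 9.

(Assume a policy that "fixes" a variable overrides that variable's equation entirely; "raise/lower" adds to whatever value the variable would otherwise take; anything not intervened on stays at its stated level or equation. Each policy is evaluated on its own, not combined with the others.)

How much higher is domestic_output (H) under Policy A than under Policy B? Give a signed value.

228

Policy A (J := 28):
  J = 28
  T = 26
  R = 20
  S = 263 − 3·28 + 26 + 6·20 = 325
  B = 24 + 4·20 = 104
  H = 288 + 20 + 4·325 − 104 = 1504
Policy B (T + 9):
  J = 50
  T = 26 + 9 = 35
  R = 20
  S = 263 − 3·50 + 35 + 6·20 = 268
  B = 24 + 4·20 = 104
  H = 288 + 20 + 4·268 − 104 = 1276
H: 1504 − 1276 = 228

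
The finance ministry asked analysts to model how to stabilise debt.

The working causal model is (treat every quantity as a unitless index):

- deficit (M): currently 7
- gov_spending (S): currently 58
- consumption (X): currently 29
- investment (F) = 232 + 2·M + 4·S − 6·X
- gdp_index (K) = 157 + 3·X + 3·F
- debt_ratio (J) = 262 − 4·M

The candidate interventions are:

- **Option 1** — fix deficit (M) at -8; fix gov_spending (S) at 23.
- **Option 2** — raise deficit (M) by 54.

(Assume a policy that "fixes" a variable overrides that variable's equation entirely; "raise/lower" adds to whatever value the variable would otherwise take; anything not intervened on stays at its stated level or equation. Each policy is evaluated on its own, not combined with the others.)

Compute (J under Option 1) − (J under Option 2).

Option 1 (M := -8, S := 23):
  M = -8
  J = 262 − 4·(-8) = 294
Option 2 (M + 54):
  M = 7 + 54 = 61
  J = 262 − 4·61 = 18
J: 294 − 18 = 276

276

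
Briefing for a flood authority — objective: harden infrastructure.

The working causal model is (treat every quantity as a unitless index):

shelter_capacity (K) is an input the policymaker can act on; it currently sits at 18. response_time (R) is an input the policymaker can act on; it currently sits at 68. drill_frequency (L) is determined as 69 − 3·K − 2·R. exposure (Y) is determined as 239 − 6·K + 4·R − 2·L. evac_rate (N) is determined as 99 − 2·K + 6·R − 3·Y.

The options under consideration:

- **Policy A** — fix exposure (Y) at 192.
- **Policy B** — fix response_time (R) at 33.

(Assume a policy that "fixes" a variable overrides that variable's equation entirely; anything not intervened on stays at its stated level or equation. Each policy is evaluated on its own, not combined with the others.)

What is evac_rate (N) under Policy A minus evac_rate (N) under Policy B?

Policy A (Y := 192):
  K = 18
  R = 68
  L = 69 − 3·18 − 2·68 = -121
  Y = 192
  N = 99 − 2·18 + 6·68 − 3·192 = -105
Policy B (R := 33):
  K = 18
  R = 33
  L = 69 − 3·18 − 2·33 = -51
  Y = 239 − 6·18 + 4·33 − 2·(-51) = 365
  N = 99 − 2·18 + 6·33 − 3·365 = -834
N: -105 − (-834) = 729

729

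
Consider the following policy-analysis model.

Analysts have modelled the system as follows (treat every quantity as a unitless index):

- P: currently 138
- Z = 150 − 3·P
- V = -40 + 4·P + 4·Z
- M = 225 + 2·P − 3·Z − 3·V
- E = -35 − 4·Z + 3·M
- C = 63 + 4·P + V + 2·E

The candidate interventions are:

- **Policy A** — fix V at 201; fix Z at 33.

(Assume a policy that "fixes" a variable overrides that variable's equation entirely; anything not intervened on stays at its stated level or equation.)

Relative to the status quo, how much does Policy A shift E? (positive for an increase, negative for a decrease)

Baseline:
  P = 138
  Z = 150 − 3·138 = -264
  V = -40 + 4·138 + 4·(-264) = -544
  M = 225 + 2·138 − 3·(-264) − 3·(-544) = 2925
  E = -35 − 4·(-264) + 3·2925 = 9796
Policy A (V := 201, Z := 33):
  P = 138
  Z = 33
  V = 201
  M = 225 + 2·138 − 3·33 − 3·201 = -201
  E = -35 − 4·33 + 3·(-201) = -770
Change in E: -770 − 9796 = -10566

-10566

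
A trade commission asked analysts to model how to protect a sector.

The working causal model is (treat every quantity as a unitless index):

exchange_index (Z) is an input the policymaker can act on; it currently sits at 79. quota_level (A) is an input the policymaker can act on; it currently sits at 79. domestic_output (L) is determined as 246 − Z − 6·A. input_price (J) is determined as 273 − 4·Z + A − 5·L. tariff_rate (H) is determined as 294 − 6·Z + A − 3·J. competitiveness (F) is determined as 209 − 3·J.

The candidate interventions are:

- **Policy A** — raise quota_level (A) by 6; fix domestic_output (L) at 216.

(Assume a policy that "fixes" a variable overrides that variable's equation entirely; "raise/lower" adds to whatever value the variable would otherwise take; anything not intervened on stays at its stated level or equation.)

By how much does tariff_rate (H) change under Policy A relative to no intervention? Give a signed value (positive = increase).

7833

Baseline:
  Z = 79
  A = 79
  L = 246 − 79 − 6·79 = -307
  J = 273 − 4·79 + 79 − 5·(-307) = 1571
  H = 294 − 6·79 + 79 − 3·1571 = -4814
Policy A (A + 6, L := 216):
  Z = 79
  A = 79 + 6 = 85
  L = 216
  J = 273 − 4·79 + 85 − 5·216 = -1038
  H = 294 − 6·79 + 85 − 3·(-1038) = 3019
Change in H: 3019 − (-4814) = 7833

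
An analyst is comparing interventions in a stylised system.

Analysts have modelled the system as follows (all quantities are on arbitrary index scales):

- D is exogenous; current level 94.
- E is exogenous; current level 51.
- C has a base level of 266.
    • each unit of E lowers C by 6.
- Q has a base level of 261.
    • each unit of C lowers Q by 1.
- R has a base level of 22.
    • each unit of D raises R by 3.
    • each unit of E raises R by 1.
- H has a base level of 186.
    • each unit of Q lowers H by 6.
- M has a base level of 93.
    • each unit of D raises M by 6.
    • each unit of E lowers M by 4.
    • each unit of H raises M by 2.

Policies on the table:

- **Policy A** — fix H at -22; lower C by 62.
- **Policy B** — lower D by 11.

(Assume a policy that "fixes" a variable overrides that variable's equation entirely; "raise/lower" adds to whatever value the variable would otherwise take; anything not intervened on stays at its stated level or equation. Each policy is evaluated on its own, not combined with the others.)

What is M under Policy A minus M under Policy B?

3262

Policy A (H := -22, C − 62):
  D = 94
  E = 51
  C = 266 − 6·51 (−62 from intervention) = -102
  Q = 261 − (-102) = 363
  H = -22
  M = 93 + 6·94 − 4·51 + 2·(-22) = 409
Policy B (D − 11):
  D = 94 − 11 = 83
  E = 51
  C = 266 − 6·51 = -40
  Q = 261 − (-40) = 301
  H = 186 − 6·301 = -1620
  M = 93 + 6·83 − 4·51 + 2·(-1620) = -2853
M: 409 − (-2853) = 3262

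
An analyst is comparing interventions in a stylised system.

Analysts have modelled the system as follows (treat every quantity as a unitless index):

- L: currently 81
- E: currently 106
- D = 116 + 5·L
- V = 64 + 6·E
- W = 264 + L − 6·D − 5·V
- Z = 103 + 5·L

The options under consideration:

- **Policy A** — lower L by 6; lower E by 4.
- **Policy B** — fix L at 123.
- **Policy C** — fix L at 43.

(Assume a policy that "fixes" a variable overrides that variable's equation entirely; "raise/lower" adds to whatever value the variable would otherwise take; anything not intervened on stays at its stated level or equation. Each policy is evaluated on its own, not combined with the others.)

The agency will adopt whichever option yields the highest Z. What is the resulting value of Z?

718

Policy A (L − 6, E − 4):
  L = 81 − 6 = 75
  Z = 103 + 5·75 = 478
Policy B (L := 123):
  L = 123
  Z = 103 + 5·123 = 718
Policy C (L := 43):
  L = 43
  Z = 103 + 5·43 = 318
Comparing — Policy A: Z=478, Policy B: Z=718, Policy C: Z=318. Highest is 718 (Policy B).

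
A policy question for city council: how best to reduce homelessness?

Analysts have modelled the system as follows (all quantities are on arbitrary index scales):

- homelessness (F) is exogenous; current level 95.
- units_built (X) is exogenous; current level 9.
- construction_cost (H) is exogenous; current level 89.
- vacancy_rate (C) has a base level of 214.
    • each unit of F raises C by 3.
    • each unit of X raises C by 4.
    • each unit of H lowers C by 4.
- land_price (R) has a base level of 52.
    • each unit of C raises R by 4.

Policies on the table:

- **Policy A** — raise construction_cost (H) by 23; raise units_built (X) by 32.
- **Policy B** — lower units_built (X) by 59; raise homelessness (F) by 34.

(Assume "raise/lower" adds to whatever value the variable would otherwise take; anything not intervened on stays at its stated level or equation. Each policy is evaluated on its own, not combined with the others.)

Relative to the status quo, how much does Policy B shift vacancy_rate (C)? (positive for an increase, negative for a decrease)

Baseline:
  F = 95
  X = 9
  H = 89
  C = 214 + 3·95 + 4·9 − 4·89 = 179
Policy B (X − 59, F + 34):
  F = 95 + 34 = 129
  X = 9 − 59 = -50
  H = 89
  C = 214 + 3·129 + 4·(-50) − 4·89 = 45
Change in C: 45 − 179 = -134

-134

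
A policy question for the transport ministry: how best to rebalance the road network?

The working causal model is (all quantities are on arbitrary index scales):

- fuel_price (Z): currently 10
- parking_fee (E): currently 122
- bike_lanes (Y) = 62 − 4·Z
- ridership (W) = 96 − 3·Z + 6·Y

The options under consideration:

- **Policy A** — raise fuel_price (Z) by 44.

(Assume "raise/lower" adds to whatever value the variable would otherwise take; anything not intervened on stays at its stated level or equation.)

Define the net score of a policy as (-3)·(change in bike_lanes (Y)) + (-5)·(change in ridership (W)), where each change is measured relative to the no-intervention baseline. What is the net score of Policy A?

Baseline:
  Z = 10
  Y = 62 − 4·10 = 22
  W = 96 − 3·10 + 6·22 = 198
Policy A (Z + 44):
  Z = 10 + 44 = 54
  Y = 62 − 4·54 = -154
  W = 96 − 3·54 + 6·(-154) = -990
ΔY = -154 − 22 = -176; ΔW = -990 − 198 = -1188
Score = (-3)·(-176) + (-5)·(-1188) = 6468

6468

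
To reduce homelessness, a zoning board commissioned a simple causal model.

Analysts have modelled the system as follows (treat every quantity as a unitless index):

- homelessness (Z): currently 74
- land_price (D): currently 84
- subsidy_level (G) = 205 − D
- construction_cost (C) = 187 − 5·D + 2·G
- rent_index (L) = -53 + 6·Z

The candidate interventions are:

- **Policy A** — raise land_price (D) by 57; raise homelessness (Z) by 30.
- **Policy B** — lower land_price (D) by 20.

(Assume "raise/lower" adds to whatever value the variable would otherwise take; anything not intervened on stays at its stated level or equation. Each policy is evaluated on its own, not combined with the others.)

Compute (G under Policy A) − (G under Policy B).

Policy A (D + 57, Z + 30):
  D = 84 + 57 = 141
  G = 205 − 141 = 64
Policy B (D − 20):
  D = 84 − 20 = 64
  G = 205 − 64 = 141
G: 64 − 141 = -77

-77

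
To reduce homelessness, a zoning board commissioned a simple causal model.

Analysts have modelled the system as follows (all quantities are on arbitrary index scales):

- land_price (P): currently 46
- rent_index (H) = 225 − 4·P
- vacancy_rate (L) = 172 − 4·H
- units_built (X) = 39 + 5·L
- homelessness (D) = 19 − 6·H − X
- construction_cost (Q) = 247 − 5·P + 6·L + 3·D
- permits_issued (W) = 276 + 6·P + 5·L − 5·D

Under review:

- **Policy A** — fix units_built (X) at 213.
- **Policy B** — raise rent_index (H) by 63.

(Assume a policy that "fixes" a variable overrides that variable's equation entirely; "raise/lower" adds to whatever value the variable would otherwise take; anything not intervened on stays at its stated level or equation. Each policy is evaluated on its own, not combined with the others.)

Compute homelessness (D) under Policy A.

-440

Policy A (X := 213):
  P = 46
  H = 225 − 4·46 = 41
  L = 172 − 4·41 = 8
  X = 213
  D = 19 − 6·41 − 213 = -440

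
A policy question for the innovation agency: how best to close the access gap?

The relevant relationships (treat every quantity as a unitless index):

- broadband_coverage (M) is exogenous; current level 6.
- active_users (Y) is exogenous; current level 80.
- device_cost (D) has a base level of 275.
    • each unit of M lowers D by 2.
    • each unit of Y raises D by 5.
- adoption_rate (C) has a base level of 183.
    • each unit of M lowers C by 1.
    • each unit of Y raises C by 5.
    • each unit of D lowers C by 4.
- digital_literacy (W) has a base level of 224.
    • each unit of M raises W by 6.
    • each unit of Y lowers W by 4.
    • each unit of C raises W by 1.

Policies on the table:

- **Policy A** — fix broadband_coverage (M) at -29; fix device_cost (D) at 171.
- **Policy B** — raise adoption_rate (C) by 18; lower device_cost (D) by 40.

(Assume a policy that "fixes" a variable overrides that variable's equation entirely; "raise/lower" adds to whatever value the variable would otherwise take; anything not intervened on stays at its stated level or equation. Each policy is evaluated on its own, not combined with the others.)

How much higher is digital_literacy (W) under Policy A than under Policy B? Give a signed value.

1615

Policy A (M := -29, D := 171):
  M = -29
  Y = 80
  D = 171
  C = 183 − (-29) + 5·80 − 4·171 = -72
  W = 224 + 6·(-29) − 4·80 + (-72) = -342
Policy B (C + 18, D − 40):
  M = 6
  Y = 80
  D = 275 − 2·6 + 5·80 (−40 from intervention) = 623
  C = 183 − 6 + 5·80 − 4·623 (+18 from intervention) = -1897
  W = 224 + 6·6 − 4·80 + (-1897) = -1957
W: -342 − (-1957) = 1615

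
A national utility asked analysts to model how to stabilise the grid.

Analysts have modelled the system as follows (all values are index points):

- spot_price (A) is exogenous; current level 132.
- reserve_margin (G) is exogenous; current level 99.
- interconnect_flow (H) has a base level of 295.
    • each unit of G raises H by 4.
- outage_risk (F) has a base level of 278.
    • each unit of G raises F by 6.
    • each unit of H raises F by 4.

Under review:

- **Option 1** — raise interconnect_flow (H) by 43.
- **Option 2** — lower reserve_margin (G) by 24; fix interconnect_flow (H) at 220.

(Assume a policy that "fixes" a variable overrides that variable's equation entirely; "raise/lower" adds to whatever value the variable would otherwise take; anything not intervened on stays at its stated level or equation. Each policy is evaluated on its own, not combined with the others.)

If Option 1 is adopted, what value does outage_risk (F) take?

Option 1 (H + 43):
  G = 99
  H = 295 + 4·99 (+43 from intervention) = 734
  F = 278 + 6·99 + 4·734 = 3808

3808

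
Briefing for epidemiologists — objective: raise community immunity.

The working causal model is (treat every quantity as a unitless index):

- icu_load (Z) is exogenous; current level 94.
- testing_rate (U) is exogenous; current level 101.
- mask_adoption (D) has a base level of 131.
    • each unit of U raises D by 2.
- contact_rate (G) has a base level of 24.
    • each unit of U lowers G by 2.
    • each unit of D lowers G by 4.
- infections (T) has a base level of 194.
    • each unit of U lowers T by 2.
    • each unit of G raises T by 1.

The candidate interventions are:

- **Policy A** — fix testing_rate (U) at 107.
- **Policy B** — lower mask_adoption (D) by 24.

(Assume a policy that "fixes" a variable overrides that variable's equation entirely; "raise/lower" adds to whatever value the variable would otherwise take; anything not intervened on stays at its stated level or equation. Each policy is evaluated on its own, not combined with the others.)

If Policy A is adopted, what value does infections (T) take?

Policy A (U := 107):
  U = 107
  D = 131 + 2·107 = 345
  G = 24 − 2·107 − 4·345 = -1570
  T = 194 − 2·107 + (-1570) = -1590

-1590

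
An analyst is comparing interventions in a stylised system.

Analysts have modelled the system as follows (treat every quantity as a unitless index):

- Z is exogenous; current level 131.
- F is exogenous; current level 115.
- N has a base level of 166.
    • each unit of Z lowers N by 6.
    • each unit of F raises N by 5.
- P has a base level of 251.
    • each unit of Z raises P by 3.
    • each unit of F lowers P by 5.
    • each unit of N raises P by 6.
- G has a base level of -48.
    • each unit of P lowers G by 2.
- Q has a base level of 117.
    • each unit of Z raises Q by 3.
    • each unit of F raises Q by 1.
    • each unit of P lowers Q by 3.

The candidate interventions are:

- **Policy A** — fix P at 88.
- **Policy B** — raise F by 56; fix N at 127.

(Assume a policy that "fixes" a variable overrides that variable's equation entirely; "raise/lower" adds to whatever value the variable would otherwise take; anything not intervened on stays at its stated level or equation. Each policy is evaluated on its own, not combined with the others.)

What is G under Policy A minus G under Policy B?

926

Policy A (P := 88):
  Z = 131
  F = 115
  N = 166 − 6·131 + 5·115 = -45
  P = 88
  G = -48 − 2·88 = -224
Policy B (F + 56, N := 127):
  Z = 131
  F = 115 + 56 = 171
  N = 127
  P = 251 + 3·131 − 5·171 + 6·127 = 551
  G = -48 − 2·551 = -1150
G: -224 − (-1150) = 926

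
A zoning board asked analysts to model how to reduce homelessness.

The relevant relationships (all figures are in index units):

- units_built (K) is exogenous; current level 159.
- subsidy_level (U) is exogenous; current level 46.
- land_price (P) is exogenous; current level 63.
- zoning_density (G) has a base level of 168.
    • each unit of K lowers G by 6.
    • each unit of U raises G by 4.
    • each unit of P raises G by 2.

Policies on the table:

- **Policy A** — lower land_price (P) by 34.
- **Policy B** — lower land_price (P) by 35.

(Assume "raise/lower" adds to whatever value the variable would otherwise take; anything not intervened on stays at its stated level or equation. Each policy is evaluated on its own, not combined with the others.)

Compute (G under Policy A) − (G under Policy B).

Policy A (P − 34):
  K = 159
  U = 46
  P = 63 − 34 = 29
  G = 168 − 6·159 + 4·46 + 2·29 = -544
Policy B (P − 35):
  K = 159
  U = 46
  P = 63 − 35 = 28
  G = 168 − 6·159 + 4·46 + 2·28 = -546
G: -544 − (-546) = 2

2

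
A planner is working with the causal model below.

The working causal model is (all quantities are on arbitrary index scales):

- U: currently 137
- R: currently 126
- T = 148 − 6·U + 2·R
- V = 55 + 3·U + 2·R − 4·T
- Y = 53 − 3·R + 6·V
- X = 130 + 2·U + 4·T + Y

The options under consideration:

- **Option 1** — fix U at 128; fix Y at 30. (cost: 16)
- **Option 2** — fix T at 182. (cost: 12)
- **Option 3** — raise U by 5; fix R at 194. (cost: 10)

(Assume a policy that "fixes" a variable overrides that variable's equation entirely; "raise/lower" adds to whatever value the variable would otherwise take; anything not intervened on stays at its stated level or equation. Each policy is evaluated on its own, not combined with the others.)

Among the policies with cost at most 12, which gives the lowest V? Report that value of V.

-10

Option 2 (T := 182):
  U = 137
  R = 126
  T = 182
  V = 55 + 3·137 + 2·126 − 4·182 = -10
Option 3 (U + 5, R := 194):
  U = 137 + 5 = 142
  R = 194
  T = 148 − 6·142 + 2·194 = -316
  V = 55 + 3·142 + 2·194 − 4·(-316) = 2133
Comparing — Option 2: V=-10, Option 3: V=2133. Lowest is -10 (Option 2).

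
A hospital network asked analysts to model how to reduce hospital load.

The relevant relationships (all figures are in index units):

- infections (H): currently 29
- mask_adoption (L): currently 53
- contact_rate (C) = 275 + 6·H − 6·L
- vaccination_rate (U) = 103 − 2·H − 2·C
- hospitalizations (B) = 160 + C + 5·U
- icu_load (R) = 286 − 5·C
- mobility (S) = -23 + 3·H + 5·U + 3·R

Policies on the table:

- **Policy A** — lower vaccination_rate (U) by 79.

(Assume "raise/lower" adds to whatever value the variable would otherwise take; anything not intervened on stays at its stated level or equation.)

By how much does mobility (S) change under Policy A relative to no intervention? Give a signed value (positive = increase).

Baseline:
  H = 29
  L = 53
  C = 275 + 6·29 − 6·53 = 131
  U = 103 − 2·29 − 2·131 = -217
  R = 286 − 5·131 = -369
  S = -23 + 3·29 + 5·(-217) + 3·(-369) = -2128
Policy A (U − 79):
  H = 29
  L = 53
  C = 275 + 6·29 − 6·53 = 131
  U = 103 − 2·29 − 2·131 (−79 from intervention) = -296
  R = 286 − 5·131 = -369
  S = -23 + 3·29 + 5·(-296) + 3·(-369) = -2523
Change in S: -2523 − (-2128) = -395

-395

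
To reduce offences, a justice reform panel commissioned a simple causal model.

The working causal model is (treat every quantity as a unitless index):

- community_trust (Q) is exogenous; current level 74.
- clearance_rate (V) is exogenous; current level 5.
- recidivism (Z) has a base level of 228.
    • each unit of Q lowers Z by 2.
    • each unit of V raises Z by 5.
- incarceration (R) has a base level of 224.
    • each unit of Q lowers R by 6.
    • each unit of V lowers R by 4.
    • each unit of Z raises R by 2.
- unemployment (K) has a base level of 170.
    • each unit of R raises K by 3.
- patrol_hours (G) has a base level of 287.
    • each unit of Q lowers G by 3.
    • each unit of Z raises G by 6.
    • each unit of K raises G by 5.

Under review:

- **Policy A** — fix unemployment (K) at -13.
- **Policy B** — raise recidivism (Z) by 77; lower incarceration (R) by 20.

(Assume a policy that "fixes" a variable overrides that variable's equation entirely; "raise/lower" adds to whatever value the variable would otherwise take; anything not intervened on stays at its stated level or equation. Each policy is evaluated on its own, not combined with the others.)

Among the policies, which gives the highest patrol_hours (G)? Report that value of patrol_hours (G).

3567

Policy A (K := -13):
  Q = 74
  V = 5
  Z = 228 − 2·74 + 5·5 = 105
  R = 224 − 6·74 − 4·5 + 2·105 = -30
  K = -13
  G = 287 − 3·74 + 6·105 + 5·(-13) = 630
Policy B (Z + 77, R − 20):
  Q = 74
  V = 5
  Z = 228 − 2·74 + 5·5 (+77 from intervention) = 182
  R = 224 − 6·74 − 4·5 + 2·182 (−20 from intervention) = 104
  K = 170 + 3·104 = 482
  G = 287 − 3·74 + 6·182 + 5·482 = 3567
Comparing — Policy A: G=630, Policy B: G=3567. Highest is 3567 (Policy B).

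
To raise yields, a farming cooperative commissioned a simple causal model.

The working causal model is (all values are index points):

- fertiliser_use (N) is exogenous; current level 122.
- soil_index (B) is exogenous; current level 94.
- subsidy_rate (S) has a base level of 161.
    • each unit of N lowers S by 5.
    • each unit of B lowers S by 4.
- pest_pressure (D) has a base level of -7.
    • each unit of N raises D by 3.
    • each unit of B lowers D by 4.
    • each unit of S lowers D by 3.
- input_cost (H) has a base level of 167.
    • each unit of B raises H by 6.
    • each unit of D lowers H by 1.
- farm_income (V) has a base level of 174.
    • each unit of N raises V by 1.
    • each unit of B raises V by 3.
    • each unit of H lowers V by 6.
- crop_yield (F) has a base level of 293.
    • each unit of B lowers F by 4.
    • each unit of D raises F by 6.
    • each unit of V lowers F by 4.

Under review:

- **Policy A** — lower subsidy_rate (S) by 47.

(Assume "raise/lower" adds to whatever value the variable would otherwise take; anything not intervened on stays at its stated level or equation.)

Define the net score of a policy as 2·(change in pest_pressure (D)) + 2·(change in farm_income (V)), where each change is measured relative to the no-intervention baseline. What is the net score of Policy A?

Baseline:
  N = 122
  B = 94
  S = 161 − 5·122 − 4·94 = -825
  D = -7 + 3·122 − 4·94 − 3·(-825) = 2458
  H = 167 + 6·94 − 2458 = -1727
  V = 174 + 122 + 3·94 − 6·(-1727) = 10940
Policy A (S − 47):
  N = 122
  B = 94
  S = 161 − 5·122 − 4·94 (−47 from intervention) = -872
  D = -7 + 3·122 − 4·94 − 3·(-872) = 2599
  H = 167 + 6·94 − 2599 = -1868
  V = 174 + 122 + 3·94 − 6·(-1868) = 11786
ΔD = 2599 − 2458 = 141; ΔV = 11786 − 10940 = 846
Score = 2·141 + 2·846 = 1974

1974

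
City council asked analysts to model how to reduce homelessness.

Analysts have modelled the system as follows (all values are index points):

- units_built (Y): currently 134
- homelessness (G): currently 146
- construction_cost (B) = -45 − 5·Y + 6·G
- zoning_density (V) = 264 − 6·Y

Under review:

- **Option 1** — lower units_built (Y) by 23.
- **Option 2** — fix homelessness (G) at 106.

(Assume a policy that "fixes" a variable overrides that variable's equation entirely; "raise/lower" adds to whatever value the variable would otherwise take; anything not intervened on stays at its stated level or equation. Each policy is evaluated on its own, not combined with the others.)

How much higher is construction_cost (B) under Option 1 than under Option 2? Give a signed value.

Option 1 (Y − 23):
  Y = 134 − 23 = 111
  G = 146
  B = -45 − 5·111 + 6·146 = 276
Option 2 (G := 106):
  Y = 134
  G = 106
  B = -45 − 5·134 + 6·106 = -79
B: 276 − (-79) = 355

355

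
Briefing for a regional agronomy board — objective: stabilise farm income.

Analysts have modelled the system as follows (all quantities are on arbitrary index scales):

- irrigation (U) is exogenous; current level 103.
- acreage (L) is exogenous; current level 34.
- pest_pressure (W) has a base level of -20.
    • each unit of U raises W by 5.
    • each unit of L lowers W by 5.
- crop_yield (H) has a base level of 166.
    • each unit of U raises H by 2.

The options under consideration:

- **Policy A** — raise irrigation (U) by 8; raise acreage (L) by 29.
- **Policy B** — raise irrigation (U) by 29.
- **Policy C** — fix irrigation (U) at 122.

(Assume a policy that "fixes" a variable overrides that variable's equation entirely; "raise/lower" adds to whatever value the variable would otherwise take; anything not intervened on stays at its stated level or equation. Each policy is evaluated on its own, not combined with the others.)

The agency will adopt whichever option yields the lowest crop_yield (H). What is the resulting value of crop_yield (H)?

Policy A (U + 8, L + 29):
  U = 103 + 8 = 111
  H = 166 + 2·111 = 388
Policy B (U + 29):
  U = 103 + 29 = 132
  H = 166 + 2·132 = 430
Policy C (U := 122):
  U = 122
  H = 166 + 2·122 = 410
Comparing — Policy A: H=388, Policy B: H=430, Policy C: H=410. Lowest is 388 (Policy A).

388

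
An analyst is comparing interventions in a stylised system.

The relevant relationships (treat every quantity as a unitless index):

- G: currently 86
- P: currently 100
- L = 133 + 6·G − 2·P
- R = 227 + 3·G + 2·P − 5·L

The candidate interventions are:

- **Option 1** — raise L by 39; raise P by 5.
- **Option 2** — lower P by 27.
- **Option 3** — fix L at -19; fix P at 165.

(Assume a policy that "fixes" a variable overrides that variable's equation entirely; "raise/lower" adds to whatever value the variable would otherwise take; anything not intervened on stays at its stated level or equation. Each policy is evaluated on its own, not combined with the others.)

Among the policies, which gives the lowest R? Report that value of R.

-1884

Option 1 (L + 39, P + 5):
  G = 86
  P = 100 + 5 = 105
  L = 133 + 6·86 − 2·105 (+39 from intervention) = 478
  R = 227 + 3·86 + 2·105 − 5·478 = -1695
Option 2 (P − 27):
  G = 86
  P = 100 − 27 = 73
  L = 133 + 6·86 − 2·73 = 503
  R = 227 + 3·86 + 2·73 − 5·503 = -1884
Option 3 (L := -19, P := 165):
  G = 86
  P = 165
  L = -19
  R = 227 + 3·86 + 2·165 − 5·(-19) = 910
Comparing — Option 1: R=-1695, Option 2: R=-1884, Option 3: R=910. Lowest is -1884 (Option 2).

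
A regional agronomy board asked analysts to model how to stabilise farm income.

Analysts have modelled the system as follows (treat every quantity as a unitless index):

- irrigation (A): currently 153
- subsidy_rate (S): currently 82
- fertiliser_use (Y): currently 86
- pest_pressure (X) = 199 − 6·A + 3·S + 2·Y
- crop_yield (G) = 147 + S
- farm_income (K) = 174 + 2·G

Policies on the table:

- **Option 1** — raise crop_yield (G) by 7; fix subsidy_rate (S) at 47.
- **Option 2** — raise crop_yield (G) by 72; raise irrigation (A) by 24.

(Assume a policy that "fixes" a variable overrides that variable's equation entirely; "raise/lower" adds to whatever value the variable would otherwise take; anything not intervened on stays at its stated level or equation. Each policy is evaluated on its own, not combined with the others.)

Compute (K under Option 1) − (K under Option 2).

Option 1 (G + 7, S := 47):
  S = 47
  G = 147 + 47 (+7 from intervention) = 201
  K = 174 + 2·201 = 576
Option 2 (G + 72, A + 24):
  S = 82
  G = 147 + 82 (+72 from intervention) = 301
  K = 174 + 2·301 = 776
K: 576 − 776 = -200

-200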